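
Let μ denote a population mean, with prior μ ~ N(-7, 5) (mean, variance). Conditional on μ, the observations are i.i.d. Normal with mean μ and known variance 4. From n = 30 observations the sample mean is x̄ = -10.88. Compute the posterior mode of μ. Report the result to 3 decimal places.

n = 30, x̄ = -10.88.
For a Normal prior and Normal likelihood with known variance, the posterior is Normal; its mode equals its mean, the precision-weighted average.
Prior precision 1/σ₀² = 1/5 = 0.2; data precision n/σ² = 30/4 = 7.5.
μ̂ = (0.2·(-7) + 7.5·(-10.88)) / (0.2 + 7.5) = (-83)/7.7 = -830/77 ≈ -10.779.

μ̂_MAP = -10.779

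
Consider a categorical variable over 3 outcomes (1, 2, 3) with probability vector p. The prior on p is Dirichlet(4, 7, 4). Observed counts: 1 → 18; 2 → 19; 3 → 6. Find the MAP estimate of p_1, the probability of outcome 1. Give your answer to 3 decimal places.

MAP estimate: 0.382

The posterior is Dirichlet(αᵢ + nᵢ) = Dirichlet(22, 26, 10).
For a Dirichlet(a₁,…,a_K) with all aᵢ > 1, the mode has j-th component (aⱼ − 1)/(Σaᵢ − K).
Here Σaᵢ = 58 and K = 3, so p_1 = (22 − 1)/(58 − 3) = 21/55 ≈ 0.382.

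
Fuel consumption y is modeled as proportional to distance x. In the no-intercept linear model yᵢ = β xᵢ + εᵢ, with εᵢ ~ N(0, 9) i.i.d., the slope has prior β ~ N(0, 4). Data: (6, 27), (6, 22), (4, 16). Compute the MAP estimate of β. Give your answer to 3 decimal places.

β̂_MAP = 3.967

log p(β | y) = −Σ(yᵢ − βxᵢ)²/(2·9) − β²/(2·4) + const.
Setting the derivative to zero: Σxᵢ(yᵢ − βxᵢ)/9 − β/4 = 0, so β = Σxᵢyᵢ / (Σxᵢ² + σ²/τ²).
Σxᵢyᵢ = 6·27 + 6·22 + 4·16 = 358; Σxᵢ² = 88; σ²/τ² = 2.25.
β̂_MAP = 358 / (88 + 2.25) = 358/90.25 ≈ 3.967.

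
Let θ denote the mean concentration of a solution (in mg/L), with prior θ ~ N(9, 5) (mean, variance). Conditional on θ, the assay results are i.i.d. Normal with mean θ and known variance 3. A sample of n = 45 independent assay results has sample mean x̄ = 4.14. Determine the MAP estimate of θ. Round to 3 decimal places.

n = 45, x̄ = 4.14.
For a Normal prior and Normal likelihood with known variance, the posterior is Normal; its mode equals its mean, the precision-weighted average.
Prior precision 1/σ₀² = 1/5 = 0.2; data precision n/σ² = 45/3 = 15.
θ̂ = (0.2·9 + 15·4.14) / (0.2 + 15) = 63.9/15.2 = 639/152 ≈ 4.204.

θ̂_MAP = 4.204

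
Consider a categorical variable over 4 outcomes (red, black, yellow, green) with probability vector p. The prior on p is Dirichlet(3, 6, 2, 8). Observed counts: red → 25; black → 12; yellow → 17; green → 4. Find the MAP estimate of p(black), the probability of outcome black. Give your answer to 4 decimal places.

The posterior is Dirichlet(αᵢ + nᵢ) = Dirichlet(28, 18, 19, 12).
For a Dirichlet(a₁,…,a_K) with all aᵢ > 1, the mode has j-th component (aⱼ − 1)/(Σaᵢ − K).
Here Σaᵢ = 77 and K = 4, so p(black) = (18 − 1)/(77 − 4) = 17/73 ≈ 0.2329.

MAP estimate of p(black) = 0.2329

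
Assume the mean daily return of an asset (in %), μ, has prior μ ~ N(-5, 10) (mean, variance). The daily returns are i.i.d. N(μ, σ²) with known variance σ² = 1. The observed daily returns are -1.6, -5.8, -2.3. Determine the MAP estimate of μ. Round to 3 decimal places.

n = 3; x̄ = ((-1.6) + (-5.8) + (-2.3))/3 = -9.7/3 = -97/30 ≈ -3.2333.
For a Normal prior and Normal likelihood with known variance, the posterior is Normal; its mode equals its mean, the precision-weighted average.
Prior precision 1/σ₀² = 1/10 = 0.1; data precision n/σ² = 3/1 = 3.
μ̂ = (0.1·(-5) + 3·(-97/30)) / (0.1 + 3) = (-10.2)/3.1 = -102/31 ≈ -3.290.

μ̂_MAP = -3.290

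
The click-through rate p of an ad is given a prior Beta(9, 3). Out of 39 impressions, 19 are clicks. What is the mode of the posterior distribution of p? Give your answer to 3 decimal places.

p̂_MAP = 0.551

Prior: Beta(9, 3).
Data: 19 successes in 39 trials. The binomial likelihood contributes p^19(1−p)^20, so the posterior is Beta(9+19, 3+20) = Beta(28, 23).
For Beta(a, b) with a, b > 1 the mode is (a−1)/(a+b−2) = 27/49 ≈ 0.551.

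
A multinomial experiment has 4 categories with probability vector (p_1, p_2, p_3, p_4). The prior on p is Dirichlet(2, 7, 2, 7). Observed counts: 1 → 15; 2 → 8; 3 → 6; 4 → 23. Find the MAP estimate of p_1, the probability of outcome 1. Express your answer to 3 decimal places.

The posterior is Dirichlet(αᵢ + nᵢ) = Dirichlet(17, 15, 8, 30).
For a Dirichlet(a₁,…,a_K) with all aᵢ > 1, the mode has j-th component (aⱼ − 1)/(Σaᵢ − K).
Here Σaᵢ = 70 and K = 4, so p_1 = (17 − 1)/(70 − 4) = 16/66 ≈ 0.242.

MAP estimate: 0.242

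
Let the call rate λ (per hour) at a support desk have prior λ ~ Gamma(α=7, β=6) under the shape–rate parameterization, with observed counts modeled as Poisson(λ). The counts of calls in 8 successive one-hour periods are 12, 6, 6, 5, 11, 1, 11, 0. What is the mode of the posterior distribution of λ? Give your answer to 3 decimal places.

λ̂_MAP = 4.143

Σxᵢ = 12+6+6+5+11+1+11+0 = 52, with n = 8.
Posterior ∝ λ^6e^(−6λ) · λ^52e^(−8λ) = λ^58e^(−14λ), i.e. Gamma(shape=59, rate=14).
The mode of a Gamma(a, b) with a ≥ 1 (shape–rate) is (a−1)/b = 58/14 ≈ 4.143.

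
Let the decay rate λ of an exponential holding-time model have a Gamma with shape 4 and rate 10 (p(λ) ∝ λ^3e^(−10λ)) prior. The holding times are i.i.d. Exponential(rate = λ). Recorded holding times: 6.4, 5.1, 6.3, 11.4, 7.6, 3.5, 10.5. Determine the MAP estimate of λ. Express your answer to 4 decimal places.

The Exponential(rate=λ) likelihood is ∝ λ^n e^(−λΣtᵢ). Here n = 7 and Σtᵢ = 6.4 + 5.1 + 6.3 + 11.4 + 7.6 + 3.5 + 10.5 = 50.8.
Posterior ∝ λ^3e^(−10λ) · λ^7e^(−50.8λ) = λ^10e^(−60.8λ), i.e. Gamma(11, 60.8).
Mode = (a−1)/b = 10/60.8 ≈ 0.1645.

λ̂_MAP = 0.1645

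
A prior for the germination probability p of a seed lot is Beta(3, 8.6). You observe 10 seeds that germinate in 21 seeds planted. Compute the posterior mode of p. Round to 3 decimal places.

p̂_MAP = 0.392

Prior: Beta(3, 8.6).
Data: 10 successes in 21 trials. The binomial likelihood contributes p^10(1−p)^11, so the posterior is Beta(3+10, 8.6+11) = Beta(13, 19.6).
For Beta(a, b) with a, b > 1 the mode is (a−1)/(a+b−2) = 12/30.6 ≈ 0.392.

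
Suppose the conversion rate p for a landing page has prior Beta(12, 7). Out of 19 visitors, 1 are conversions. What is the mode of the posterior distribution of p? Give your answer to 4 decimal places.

p̂_MAP = 0.3333

Prior: Beta(12, 7).
Data: 1 success in 19 trials. The binomial likelihood contributes p(1−p)^18, so the posterior is Beta(12+1, 7+18) = Beta(13, 25).
For Beta(a, b) with a, b > 1 the mode is (a−1)/(a+b−2) = 12/36 ≈ 0.3333.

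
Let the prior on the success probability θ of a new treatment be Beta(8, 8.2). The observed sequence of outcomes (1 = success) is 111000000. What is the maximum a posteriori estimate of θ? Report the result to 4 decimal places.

Prior: Beta(8, 8.2).
Data: 3 successes in 9 trials (from the sequence). The binomial likelihood contributes θ^3(1−θ)^6, so the posterior is Beta(8+3, 8.2+6) = Beta(11, 14.2).
For Beta(a, b) with a, b > 1 the mode is (a−1)/(a+b−2) = 10/23.2 ≈ 0.4310.

θ̂_MAP = 0.4310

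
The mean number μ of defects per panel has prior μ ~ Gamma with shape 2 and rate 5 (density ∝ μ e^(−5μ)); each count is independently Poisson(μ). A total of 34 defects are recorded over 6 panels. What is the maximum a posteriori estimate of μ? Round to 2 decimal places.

μ̂_MAP = 3.18

Σxᵢ = 34, n = 6.
Posterior ∝ μe^(−5μ) · μ^34e^(−6μ) = μ^35e^(−11μ), i.e. Gamma(shape=36, rate=11).
The mode of a Gamma(a, b) with a ≥ 1 (shape–rate) is (a−1)/b = 35/11 ≈ 3.18.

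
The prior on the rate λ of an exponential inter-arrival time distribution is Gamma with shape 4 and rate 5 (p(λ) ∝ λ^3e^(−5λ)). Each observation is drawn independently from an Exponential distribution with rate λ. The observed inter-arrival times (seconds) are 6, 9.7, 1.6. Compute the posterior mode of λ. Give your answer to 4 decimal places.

The Exponential(rate=λ) likelihood is ∝ λ^n e^(−λΣtᵢ). Here n = 3 and Σtᵢ = 6 + 9.7 + 1.6 = 17.3.
Posterior ∝ λ^3e^(−5λ) · λ^3e^(−17.3λ) = λ^6e^(−22.3λ), i.e. Gamma(7, 22.3).
Mode = (a−1)/b = 6/22.3 ≈ 0.2691.

λ̂_MAP = 0.2691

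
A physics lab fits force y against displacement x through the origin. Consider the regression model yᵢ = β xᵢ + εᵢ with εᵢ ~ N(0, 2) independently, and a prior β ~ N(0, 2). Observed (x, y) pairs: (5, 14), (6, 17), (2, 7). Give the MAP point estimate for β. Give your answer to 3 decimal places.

β̂_MAP = 2.818

log p(β | y) = −Σ(yᵢ − βxᵢ)²/(2·2) − β²/(2·2) + const.
Setting the derivative to zero: Σxᵢ(yᵢ − βxᵢ)/2 − β/2 = 0, so β = Σxᵢyᵢ / (Σxᵢ² + σ²/τ²).
Σxᵢyᵢ = 5·14 + 6·17 + 2·7 = 186; Σxᵢ² = 65; σ²/τ² = 1.
β̂_MAP = 186 / (65 + 1) = 186/66 ≈ 2.818.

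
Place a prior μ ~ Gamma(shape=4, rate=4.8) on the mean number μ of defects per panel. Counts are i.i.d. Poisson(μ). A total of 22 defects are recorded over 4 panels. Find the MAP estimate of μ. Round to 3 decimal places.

Σxᵢ = 22, n = 4.
Posterior ∝ μ^3e^(−4.8μ) · μ^22e^(−4μ) = μ^25e^(−8.8μ), i.e. Gamma(shape=26, rate=8.8).
The mode of a Gamma(a, b) with a ≥ 1 (shape–rate) is (a−1)/b = 25/8.8 ≈ 2.841.

μ̂_MAP = 2.841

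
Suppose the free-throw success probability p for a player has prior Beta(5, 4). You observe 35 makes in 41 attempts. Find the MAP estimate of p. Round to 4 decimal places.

Prior: Beta(5, 4).
Data: 35 successes in 41 trials. The binomial likelihood contributes p^35(1−p)^6, so the posterior is Beta(5+35, 4+6) = Beta(40, 10).
For Beta(a, b) with a, b > 1 the mode is (a−1)/(a+b−2) = 39/48 ≈ 0.8125.

p̂_MAP = 0.8125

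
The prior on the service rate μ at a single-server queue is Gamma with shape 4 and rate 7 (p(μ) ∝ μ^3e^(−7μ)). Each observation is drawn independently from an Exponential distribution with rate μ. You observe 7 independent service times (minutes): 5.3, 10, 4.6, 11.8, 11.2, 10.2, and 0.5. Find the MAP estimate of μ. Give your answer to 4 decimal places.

The Exponential(rate=μ) likelihood is ∝ μ^n e^(−μΣtᵢ). Here n = 7 and Σtᵢ = 5.3 + 10 + 4.6 + 11.8 + 11.2 + 10.2 + 0.5 = 53.6.
Posterior ∝ μ^3e^(−7μ) · μ^7e^(−53.6μ) = μ^10e^(−60.6μ), i.e. Gamma(11, 60.6).
Mode = (a−1)/b = 10/60.6 ≈ 0.1650.

μ̂_MAP = 0.1650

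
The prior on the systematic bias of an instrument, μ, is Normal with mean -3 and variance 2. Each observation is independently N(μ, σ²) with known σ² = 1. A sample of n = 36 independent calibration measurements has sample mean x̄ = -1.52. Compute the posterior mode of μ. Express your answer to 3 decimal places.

μ̂_MAP = -1.540

n = 36, x̄ = -1.52.
For a Normal prior and Normal likelihood with known variance, the posterior is Normal; its mode equals its mean, the precision-weighted average.
Prior precision 1/σ₀² = 1/2 = 0.5; data precision n/σ² = 36/1 = 36.
μ̂ = (0.5·(-3) + 36·(-1.52)) / (0.5 + 36) = (-56.22)/36.5 = -2811/1825 ≈ -1.540.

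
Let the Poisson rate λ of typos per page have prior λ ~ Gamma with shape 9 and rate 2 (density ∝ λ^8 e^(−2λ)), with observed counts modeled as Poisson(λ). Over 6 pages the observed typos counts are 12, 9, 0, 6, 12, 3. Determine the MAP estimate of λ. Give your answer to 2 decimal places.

Σxᵢ = 12+9+0+6+12+3 = 42, with n = 6.
Posterior ∝ λ^8e^(−2λ) · λ^42e^(−6λ) = λ^50e^(−8λ), i.e. Gamma(shape=51, rate=8).
The mode of a Gamma(a, b) with a ≥ 1 (shape–rate) is (a−1)/b = 50/8 ≈ 6.25.

λ̂_MAP = 6.25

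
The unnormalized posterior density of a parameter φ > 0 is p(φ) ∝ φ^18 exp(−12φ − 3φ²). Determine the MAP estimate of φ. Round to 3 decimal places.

φ̂_MAP = 1.000

ℓ'(φ) = 18/φ − 12 − 6φ. Setting this to zero and multiplying by φ: 6φ² + 12φ − 18 = 0.
φ = (−12 + √(12² + 4·6·18)) / (2·6) = (−12 + √576) / 12 = (−12 + 24)/12 = 1.
ℓ''(φ) = −18/φ² − 6 < 0, confirming a maximum.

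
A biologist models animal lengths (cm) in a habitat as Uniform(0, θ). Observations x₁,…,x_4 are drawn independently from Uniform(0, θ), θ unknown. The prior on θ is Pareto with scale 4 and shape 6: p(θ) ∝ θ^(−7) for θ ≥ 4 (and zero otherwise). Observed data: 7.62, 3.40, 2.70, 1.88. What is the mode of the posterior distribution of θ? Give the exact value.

The Uniform(0, θ) likelihood is θ^(−n) for θ ≥ max(xᵢ), zero otherwise. Here max(xᵢ) = 7.62.
Posterior ∝ θ^(−7) · θ^(−4) = θ^(−11) on θ ≥ max(4, 7.62) = 7.62.
This density is strictly decreasing in θ, so the posterior mode lies at the lower boundary of the support.

θ̂_MAP = 7.62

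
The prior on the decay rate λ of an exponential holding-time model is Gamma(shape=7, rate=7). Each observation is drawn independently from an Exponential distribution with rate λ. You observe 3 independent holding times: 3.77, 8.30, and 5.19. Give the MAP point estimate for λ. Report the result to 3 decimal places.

λ̂_MAP = 0.371

The Exponential(rate=λ) likelihood is ∝ λ^n e^(−λΣtᵢ). Here n = 3 and Σtᵢ = 3.77 + 8.30 + 5.19 = 17.26.
Posterior ∝ λ^6e^(−7λ) · λ^3e^(−17.26λ) = λ^9e^(−24.26λ), i.e. Gamma(10, 24.26).
Mode = (a−1)/b = 9/24.26 ≈ 0.371.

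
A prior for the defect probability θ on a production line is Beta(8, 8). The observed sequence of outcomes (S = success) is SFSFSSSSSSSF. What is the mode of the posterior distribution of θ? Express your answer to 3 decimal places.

θ̂_MAP = 0.615

Prior: Beta(8, 8).
Data: 9 successes in 12 trials (from the sequence). The binomial likelihood contributes θ^9(1−θ)^3, so the posterior is Beta(8+9, 8+3) = Beta(17, 11).
For Beta(a, b) with a, b > 1 the mode is (a−1)/(a+b−2) = 16/26 ≈ 0.615.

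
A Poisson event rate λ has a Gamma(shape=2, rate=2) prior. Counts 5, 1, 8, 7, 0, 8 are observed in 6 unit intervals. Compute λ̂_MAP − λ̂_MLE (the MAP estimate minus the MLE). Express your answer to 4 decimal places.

Σxᵢ = 29. Posterior is Gamma(31, 8); MAP = (31−1)/8 = 30/8 ≈ 3.75000.
MLE = x̄ = 29/6 ≈ 4.83333.
Difference = 30/8 − 29/6 = -13/12 ≈ -1.0833.

MAP − MLE = -1.0833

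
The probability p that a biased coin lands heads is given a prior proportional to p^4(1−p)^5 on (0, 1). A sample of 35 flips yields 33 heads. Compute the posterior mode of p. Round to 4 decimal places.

p̂_MAP = 0.8409

The prior density ∝ p^4(1−p)^5 is the kernel of Beta(5, 6).
Data: 33 successes in 35 trials. The binomial likelihood contributes p^33(1−p)^2, so the posterior is Beta(5+33, 6+2) = Beta(38, 8).
For Beta(a, b) with a, b > 1 the mode is (a−1)/(a+b−2) = 37/44 ≈ 0.8409.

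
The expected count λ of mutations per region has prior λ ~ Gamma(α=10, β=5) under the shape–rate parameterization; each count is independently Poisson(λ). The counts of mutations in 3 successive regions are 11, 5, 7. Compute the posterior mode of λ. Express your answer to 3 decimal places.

λ̂_MAP = 4.000

Σxᵢ = 11+5+7 = 23, with n = 3.
Posterior ∝ λ^9e^(−5λ) · λ^23e^(−3λ) = λ^32e^(−8λ), i.e. Gamma(shape=33, rate=8).
The mode of a Gamma(a, b) with a ≥ 1 (shape–rate) is (a−1)/b = 32/8 ≈ 4.000.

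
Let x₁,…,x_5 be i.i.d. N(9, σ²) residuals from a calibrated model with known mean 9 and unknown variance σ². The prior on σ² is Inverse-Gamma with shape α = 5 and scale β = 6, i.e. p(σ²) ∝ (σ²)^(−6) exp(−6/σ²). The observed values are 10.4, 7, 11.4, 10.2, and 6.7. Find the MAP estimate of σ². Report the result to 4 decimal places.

σ̂²_MAP = 1.7912

Sum of squared deviations about the known mean: SS = (10.4−9)² + (7−9)² + (11.4−9)² + (10.2−9)² + (6.7−9)² = 18.45.
The Normal likelihood contributes (σ²)^(−n/2) exp(−SS/(2σ²)), so the posterior is Inverse-Gamma(α + n/2, β + SS/2) = Inverse-Gamma(7.5, 15.225).
The mode of Inverse-Gamma(a, b) is b/(a+1) = 15.225/8.5 ≈ 1.7912.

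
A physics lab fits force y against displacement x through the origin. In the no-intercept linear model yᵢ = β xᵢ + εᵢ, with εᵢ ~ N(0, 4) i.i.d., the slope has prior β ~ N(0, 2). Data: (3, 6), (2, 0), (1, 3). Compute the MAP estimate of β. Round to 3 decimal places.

log p(β | y) = −Σ(yᵢ − βxᵢ)²/(2·4) − β²/(2·2) + const.
Setting the derivative to zero: Σxᵢ(yᵢ − βxᵢ)/4 − β/2 = 0, so β = Σxᵢyᵢ / (Σxᵢ² + σ²/τ²).
Σxᵢyᵢ = 3·6 + 2·0 + 1·3 = 21; Σxᵢ² = 14; σ²/τ² = 2.
β̂_MAP = 21 / (14 + 2) = 21/16 ≈ 1.313.

β̂_MAP = 1.313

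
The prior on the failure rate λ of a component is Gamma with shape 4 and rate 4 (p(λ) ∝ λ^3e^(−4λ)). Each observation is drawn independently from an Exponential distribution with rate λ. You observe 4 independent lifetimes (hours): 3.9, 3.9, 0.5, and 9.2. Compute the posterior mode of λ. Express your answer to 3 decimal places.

The Exponential(rate=λ) likelihood is ∝ λ^n e^(−λΣtᵢ). Here n = 4 and Σtᵢ = 3.9 + 3.9 + 0.5 + 9.2 = 17.5.
Posterior ∝ λ^3e^(−4λ) · λ^4e^(−17.5λ) = λ^7e^(−21.5λ), i.e. Gamma(8, 21.5).
Mode = (a−1)/b = 7/21.5 ≈ 0.326.

λ̂_MAP = 0.326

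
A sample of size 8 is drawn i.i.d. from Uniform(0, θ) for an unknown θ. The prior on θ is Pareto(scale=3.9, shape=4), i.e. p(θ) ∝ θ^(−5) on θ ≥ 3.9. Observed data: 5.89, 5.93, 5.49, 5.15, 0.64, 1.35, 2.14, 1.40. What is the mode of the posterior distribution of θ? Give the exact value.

θ̂_MAP = 5.93

The Uniform(0, θ) likelihood is θ^(−n) for θ ≥ max(xᵢ), zero otherwise. Here max(xᵢ) = 5.93.
Posterior ∝ θ^(−5) · θ^(−8) = θ^(−13) on θ ≥ max(3.9, 5.93) = 5.93.
This density is strictly decreasing in θ, so the posterior mode lies at the lower boundary of the support.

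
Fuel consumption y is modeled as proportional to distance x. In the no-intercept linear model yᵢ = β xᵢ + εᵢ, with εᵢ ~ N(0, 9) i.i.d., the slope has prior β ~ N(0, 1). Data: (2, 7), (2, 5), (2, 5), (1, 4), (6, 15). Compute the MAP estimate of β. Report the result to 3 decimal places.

log p(β | y) = −Σ(yᵢ − βxᵢ)²/(2·9) − β²/(2·1) + const.
Setting the derivative to zero: Σxᵢ(yᵢ − βxᵢ)/9 − β/1 = 0, so β = Σxᵢyᵢ / (Σxᵢ² + σ²/τ²).
Σxᵢyᵢ = 2·7 + 2·5 + 2·5 + 1·4 + 6·15 = 128; Σxᵢ² = 49; σ²/τ² = 9.
β̂_MAP = 128 / (49 + 9) = 128/58 ≈ 2.207.

β̂_MAP = 2.207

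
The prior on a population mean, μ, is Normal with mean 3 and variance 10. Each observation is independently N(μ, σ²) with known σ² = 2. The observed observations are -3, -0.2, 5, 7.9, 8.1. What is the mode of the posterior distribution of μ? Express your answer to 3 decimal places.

μ̂_MAP = 3.538

n = 5; x̄ = ((-3) + (-0.2) + 5 + 7.9 + 8.1)/5 = 17.8/5 = 3.56.
For a Normal prior and Normal likelihood with known variance, the posterior is Normal; its mode equals its mean, the precision-weighted average.
Prior precision 1/σ₀² = 1/10 = 0.1; data precision n/σ² = 5/2 = 2.5.
μ̂ = (0.1·3 + 2.5·3.56) / (0.1 + 2.5) = 9.2/2.6 = 46/13 ≈ 3.538.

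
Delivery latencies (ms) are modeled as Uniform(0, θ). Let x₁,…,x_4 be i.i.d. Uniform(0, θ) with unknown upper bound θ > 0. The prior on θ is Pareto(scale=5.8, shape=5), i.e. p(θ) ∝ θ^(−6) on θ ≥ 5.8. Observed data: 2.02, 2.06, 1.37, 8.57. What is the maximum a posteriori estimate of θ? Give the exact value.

The Uniform(0, θ) likelihood is θ^(−n) for θ ≥ max(xᵢ), zero otherwise. Here max(xᵢ) = 8.57.
Posterior ∝ θ^(−6) · θ^(−4) = θ^(−10) on θ ≥ max(5.8, 8.57) = 8.57.
This density is strictly decreasing in θ, so the posterior mode lies at the lower boundary of the support.

θ̂_MAP = 8.57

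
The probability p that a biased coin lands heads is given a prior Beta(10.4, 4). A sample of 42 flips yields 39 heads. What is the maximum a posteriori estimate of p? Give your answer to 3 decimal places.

Prior: Beta(10.4, 4).
Data: 39 successes in 42 trials. The binomial likelihood contributes p^39(1−p)^3, so the posterior is Beta(10.4+39, 4+3) = Beta(49.4, 7).
For Beta(a, b) with a, b > 1 the mode is (a−1)/(a+b−2) = 48.4/54.4 ≈ 0.890.

p̂_MAP = 0.890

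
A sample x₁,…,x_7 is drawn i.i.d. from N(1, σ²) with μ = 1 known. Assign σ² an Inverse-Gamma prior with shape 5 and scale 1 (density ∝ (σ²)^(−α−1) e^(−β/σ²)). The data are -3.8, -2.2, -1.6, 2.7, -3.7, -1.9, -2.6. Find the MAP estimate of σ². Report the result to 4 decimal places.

Sum of squared deviations about the known mean: SS = (-3.8−1)² + (-2.2−1)² + (-1.6−1)² + (2.7−1)² + (-3.7−1)² + (-1.9−1)² + (-2.6−1)² = 86.39.
The Normal likelihood contributes (σ²)^(−n/2) exp(−SS/(2σ²)), so the posterior is Inverse-Gamma(α + n/2, β + SS/2) = Inverse-Gamma(8.5, 44.195).
The mode of Inverse-Gamma(a, b) is b/(a+1) = 44.195/9.5 ≈ 4.6521.

σ̂²_MAP = 4.6521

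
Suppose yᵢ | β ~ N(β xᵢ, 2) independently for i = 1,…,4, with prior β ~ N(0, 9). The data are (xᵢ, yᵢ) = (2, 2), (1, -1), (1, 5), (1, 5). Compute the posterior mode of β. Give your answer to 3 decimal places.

log p(β | y) = −Σ(yᵢ − βxᵢ)²/(2·2) − β²/(2·9) + const.
Setting the derivative to zero: Σxᵢ(yᵢ − βxᵢ)/2 − β/9 = 0, so β = Σxᵢyᵢ / (Σxᵢ² + σ²/τ²).
Σxᵢyᵢ = 2·2 + 1·(-1) + 1·5 + 1·5 = 13; Σxᵢ² = 7; σ²/τ² = 2/9.
β̂_MAP = 13 / (7 + 2/9) = 13/(65/9) = 9/5 ≈ 1.800.

β̂_MAP = 1.800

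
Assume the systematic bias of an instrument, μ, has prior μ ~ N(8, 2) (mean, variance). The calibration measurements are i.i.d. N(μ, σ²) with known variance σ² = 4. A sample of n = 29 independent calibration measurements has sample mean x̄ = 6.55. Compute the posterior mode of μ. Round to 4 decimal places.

μ̂_MAP = 6.6435

n = 29, x̄ = 6.55.
For a Normal prior and Normal likelihood with known variance, the posterior is Normal; its mode equals its mean, the precision-weighted average.
Prior precision 1/σ₀² = 1/2 = 0.5; data precision n/σ² = 29/4 = 7.25.
μ̂ = (0.5·8 + 7.25·6.55) / (0.5 + 7.25) = 51.4875/7.75 = 4119/620 ≈ 6.6435.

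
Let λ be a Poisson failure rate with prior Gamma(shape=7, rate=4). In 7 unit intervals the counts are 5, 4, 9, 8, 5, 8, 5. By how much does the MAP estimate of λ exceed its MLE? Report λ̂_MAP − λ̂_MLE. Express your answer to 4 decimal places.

MAP − MLE = -1.7403

Σxᵢ = 44. Posterior is Gamma(51, 11); MAP = (51−1)/11 = 50/11 ≈ 4.54545.
MLE = x̄ = 44/7 ≈ 6.28571.
Difference = 50/11 − 44/7 = -134/77 ≈ -1.7403.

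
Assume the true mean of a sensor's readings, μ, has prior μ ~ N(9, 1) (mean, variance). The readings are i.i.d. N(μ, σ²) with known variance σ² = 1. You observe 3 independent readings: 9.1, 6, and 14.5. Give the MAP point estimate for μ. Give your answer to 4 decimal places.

n = 3; x̄ = (9.1 + 6 + 14.5)/3 = 29.6/3 = 148/15 ≈ 9.8667.
For a Normal prior and Normal likelihood with known variance, the posterior is Normal; its mode equals its mean, the precision-weighted average.
Prior precision 1/σ₀² = 1/1 = 1; data precision n/σ² = 3/1 = 3.
μ̂ = (1·9 + 3·(148/15)) / (1 + 3) = 38.6/4 = 9.6500.

μ̂_MAP = 9.6500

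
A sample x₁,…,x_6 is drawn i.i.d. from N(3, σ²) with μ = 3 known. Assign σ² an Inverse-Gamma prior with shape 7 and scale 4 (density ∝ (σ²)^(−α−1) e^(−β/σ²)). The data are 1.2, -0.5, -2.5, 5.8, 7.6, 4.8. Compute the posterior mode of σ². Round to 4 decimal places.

Sum of squared deviations about the known mean: SS = (1.2−3)² + (-0.5−3)² + (-2.5−3)² + (5.8−3)² + (7.6−3)² + (4.8−3)² = 77.98.
The Normal likelihood contributes (σ²)^(−n/2) exp(−SS/(2σ²)), so the posterior is Inverse-Gamma(α + n/2, β + SS/2) = Inverse-Gamma(10, 42.99).
The mode of Inverse-Gamma(a, b) is b/(a+1) = 42.99/11 ≈ 3.9082.

σ̂²_MAP = 3.9082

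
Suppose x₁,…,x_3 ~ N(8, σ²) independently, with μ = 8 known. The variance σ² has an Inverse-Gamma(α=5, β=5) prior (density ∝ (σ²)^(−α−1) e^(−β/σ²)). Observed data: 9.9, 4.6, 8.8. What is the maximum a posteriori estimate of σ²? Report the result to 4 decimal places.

Sum of squared deviations about the known mean: SS = (9.9−8)² + (4.6−8)² + (8.8−8)² = 15.81.
The Normal likelihood contributes (σ²)^(−n/2) exp(−SS/(2σ²)), so the posterior is Inverse-Gamma(α + n/2, β + SS/2) = Inverse-Gamma(6.5, 12.905).
The mode of Inverse-Gamma(a, b) is b/(a+1) = 12.905/7.5 ≈ 1.7207.

σ̂²_MAP = 1.7207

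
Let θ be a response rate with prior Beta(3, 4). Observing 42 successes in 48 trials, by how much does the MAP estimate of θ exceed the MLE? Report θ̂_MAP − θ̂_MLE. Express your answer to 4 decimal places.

Posterior is Beta(45, 10); MAP = (45−1)/(55−2) = 44/53 ≈ 0.83019.
MLE ignores the prior: θ̂_MLE = k/n = 42/48 ≈ 0.87500.
Difference = 44/53 − 42/48 = -19/424 ≈ -0.0448.

MAP − MLE = -0.0448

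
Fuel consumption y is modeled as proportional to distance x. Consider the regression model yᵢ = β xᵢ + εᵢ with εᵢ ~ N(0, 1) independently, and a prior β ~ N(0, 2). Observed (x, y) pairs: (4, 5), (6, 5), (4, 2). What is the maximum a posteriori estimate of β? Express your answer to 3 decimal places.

β̂_MAP = 0.847

log p(β | y) = −Σ(yᵢ − βxᵢ)²/(2·1) − β²/(2·2) + const.
Setting the derivative to zero: Σxᵢ(yᵢ − βxᵢ)/1 − β/2 = 0, so β = Σxᵢyᵢ / (Σxᵢ² + σ²/τ²).
Σxᵢyᵢ = 4·5 + 6·5 + 4·2 = 58; Σxᵢ² = 68; σ²/τ² = 0.5.
β̂_MAP = 58 / (68 + 0.5) = 58/68.5 ≈ 0.847.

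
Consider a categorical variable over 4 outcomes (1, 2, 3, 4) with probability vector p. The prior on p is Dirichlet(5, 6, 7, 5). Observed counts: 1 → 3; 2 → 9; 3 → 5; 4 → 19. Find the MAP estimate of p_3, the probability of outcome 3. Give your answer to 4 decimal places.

MAP estimate: 0.2000

The posterior is Dirichlet(αᵢ + nᵢ) = Dirichlet(8, 15, 12, 24).
For a Dirichlet(a₁,…,a_K) with all aᵢ > 1, the mode has j-th component (aⱼ − 1)/(Σaᵢ − K).
Here Σaᵢ = 59 and K = 4, so p_3 = (12 − 1)/(59 − 4) = 11/55 ≈ 0.2000.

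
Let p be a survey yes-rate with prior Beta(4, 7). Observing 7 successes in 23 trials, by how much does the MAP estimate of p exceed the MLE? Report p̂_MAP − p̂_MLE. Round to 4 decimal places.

Posterior is Beta(11, 23); MAP = (11−1)/(34−2) = 10/32 ≈ 0.31250.
MLE ignores the prior: p̂_MLE = k/n = 7/23 ≈ 0.30435.
Difference = 10/32 − 7/23 = 3/368 ≈ 0.0082.

MAP − MLE = 0.0082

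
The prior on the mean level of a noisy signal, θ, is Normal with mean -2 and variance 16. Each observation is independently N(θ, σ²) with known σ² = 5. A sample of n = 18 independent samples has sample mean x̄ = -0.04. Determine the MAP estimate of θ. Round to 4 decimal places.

n = 18, x̄ = -0.04.
For a Normal prior and Normal likelihood with known variance, the posterior is Normal; its mode equals its mean, the precision-weighted average.
Prior precision 1/σ₀² = 1/16 = 0.0625; data precision n/σ² = 18/5 = 3.6.
θ̂ = (0.0625·(-2) + 3.6·(-0.04)) / (0.0625 + 3.6) = (-0.269)/3.6625 = -538/7325 ≈ -0.0734.

θ̂_MAP = -0.0734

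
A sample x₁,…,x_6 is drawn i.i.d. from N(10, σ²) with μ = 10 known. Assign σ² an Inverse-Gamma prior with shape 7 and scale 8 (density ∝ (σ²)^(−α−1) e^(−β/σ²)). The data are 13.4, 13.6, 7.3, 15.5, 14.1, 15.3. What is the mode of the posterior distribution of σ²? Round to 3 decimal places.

σ̂²_MAP = 5.589

Sum of squared deviations about the known mean: SS = (13.4−10)² + (13.6−10)² + (7.3−10)² + (15.5−10)² + (14.1−10)² + (15.3−10)² = 106.96.
The Normal likelihood contributes (σ²)^(−n/2) exp(−SS/(2σ²)), so the posterior is Inverse-Gamma(α + n/2, β + SS/2) = Inverse-Gamma(10, 61.48).
The mode of Inverse-Gamma(a, b) is b/(a+1) = 61.48/11 ≈ 5.589.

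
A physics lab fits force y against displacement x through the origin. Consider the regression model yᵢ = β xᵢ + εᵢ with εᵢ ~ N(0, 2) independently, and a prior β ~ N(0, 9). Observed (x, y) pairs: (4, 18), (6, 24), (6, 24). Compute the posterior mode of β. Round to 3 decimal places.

β̂_MAP = 4.081

log p(β | y) = −Σ(yᵢ − βxᵢ)²/(2·2) − β²/(2·9) + const.
Setting the derivative to zero: Σxᵢ(yᵢ − βxᵢ)/2 − β/9 = 0, so β = Σxᵢyᵢ / (Σxᵢ² + σ²/τ²).
Σxᵢyᵢ = 4·18 + 6·24 + 6·24 = 360; Σxᵢ² = 88; σ²/τ² = 2/9.
β̂_MAP = 360 / (88 + 2/9) = 360/(794/9) = 1620/397 ≈ 4.081.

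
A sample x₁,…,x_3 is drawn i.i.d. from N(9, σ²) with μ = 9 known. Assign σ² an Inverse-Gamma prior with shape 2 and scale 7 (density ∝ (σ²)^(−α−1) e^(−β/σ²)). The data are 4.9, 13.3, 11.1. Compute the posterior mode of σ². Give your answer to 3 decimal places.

Sum of squared deviations about the known mean: SS = (4.9−9)² + (13.3−9)² + (11.1−9)² = 39.71.
The Normal likelihood contributes (σ²)^(−n/2) exp(−SS/(2σ²)), so the posterior is Inverse-Gamma(α + n/2, β + SS/2) = Inverse-Gamma(3.5, 26.855).
The mode of Inverse-Gamma(a, b) is b/(a+1) = 26.855/4.5 ≈ 5.968.

σ̂²_MAP = 5.968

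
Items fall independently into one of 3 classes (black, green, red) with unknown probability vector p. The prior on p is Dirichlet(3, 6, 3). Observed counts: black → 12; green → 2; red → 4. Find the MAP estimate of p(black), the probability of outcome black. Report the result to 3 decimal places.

The posterior is Dirichlet(αᵢ + nᵢ) = Dirichlet(15, 8, 7).
For a Dirichlet(a₁,…,a_K) with all aᵢ > 1, the mode has j-th component (aⱼ − 1)/(Σaᵢ − K).
Here Σaᵢ = 30 and K = 3, so p(black) = (15 − 1)/(30 − 3) = 14/27 ≈ 0.519.

MAP estimate of p(black) = 0.519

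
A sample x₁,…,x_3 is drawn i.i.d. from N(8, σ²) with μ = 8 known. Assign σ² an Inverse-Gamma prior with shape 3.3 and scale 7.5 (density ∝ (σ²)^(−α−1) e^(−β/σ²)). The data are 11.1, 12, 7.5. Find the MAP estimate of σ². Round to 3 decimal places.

σ̂²_MAP = 3.522

Sum of squared deviations about the known mean: SS = (11.1−8)² + (12−8)² + (7.5−8)² = 25.86.
The Normal likelihood contributes (σ²)^(−n/2) exp(−SS/(2σ²)), so the posterior is Inverse-Gamma(α + n/2, β + SS/2) = Inverse-Gamma(4.8, 20.43).
The mode of Inverse-Gamma(a, b) is b/(a+1) = 20.43/5.8 ≈ 3.522.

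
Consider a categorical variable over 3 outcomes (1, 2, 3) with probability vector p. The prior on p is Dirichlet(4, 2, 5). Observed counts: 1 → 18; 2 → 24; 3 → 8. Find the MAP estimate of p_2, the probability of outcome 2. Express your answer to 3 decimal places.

The posterior is Dirichlet(αᵢ + nᵢ) = Dirichlet(22, 26, 13).
For a Dirichlet(a₁,…,a_K) with all aᵢ > 1, the mode has j-th component (aⱼ − 1)/(Σaᵢ − K).
Here Σaᵢ = 61 and K = 3, so p_2 = (26 − 1)/(61 − 3) = 25/58 ≈ 0.431.

MAP estimate: 0.431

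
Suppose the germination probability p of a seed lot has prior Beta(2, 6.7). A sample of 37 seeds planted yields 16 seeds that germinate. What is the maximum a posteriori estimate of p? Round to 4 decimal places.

p̂_MAP = 0.3890

Prior: Beta(2, 6.7).
Data: 16 successes in 37 trials. The binomial likelihood contributes p^16(1−p)^21, so the posterior is Beta(2+16, 6.7+21) = Beta(18, 27.7).
For Beta(a, b) with a, b > 1 the mode is (a−1)/(a+b−2) = 17/43.7 ≈ 0.3890.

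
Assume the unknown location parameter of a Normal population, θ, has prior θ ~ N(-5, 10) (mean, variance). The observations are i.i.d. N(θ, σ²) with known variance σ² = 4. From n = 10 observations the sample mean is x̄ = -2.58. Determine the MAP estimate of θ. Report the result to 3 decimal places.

n = 10, x̄ = -2.58.
For a Normal prior and Normal likelihood with known variance, the posterior is Normal; its mode equals its mean, the precision-weighted average.
Prior precision 1/σ₀² = 1/10 = 0.1; data precision n/σ² = 10/4 = 2.5.
θ̂ = (0.1·(-5) + 2.5·(-2.58)) / (0.1 + 2.5) = (-6.95)/2.6 = -139/52 ≈ -2.673.

θ̂_MAP = -2.673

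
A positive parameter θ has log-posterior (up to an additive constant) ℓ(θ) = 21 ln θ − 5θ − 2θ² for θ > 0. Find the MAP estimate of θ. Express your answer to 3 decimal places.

θ̂_MAP = 1.750

ℓ'(θ) = 21/θ − 5 − 4θ. Setting this to zero and multiplying by θ: 4θ² + 5θ − 21 = 0.
θ = (−5 + √(5² + 4·4·21)) / (2·4) = (−5 + √361) / 8 = (−5 + 19)/8 = 7/4.
ℓ''(θ) = −21/θ² − 4 < 0, confirming a maximum.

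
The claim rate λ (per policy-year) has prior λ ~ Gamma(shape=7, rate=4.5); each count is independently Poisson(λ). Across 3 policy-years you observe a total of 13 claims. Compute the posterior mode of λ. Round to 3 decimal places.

λ̂_MAP = 2.533

Σxᵢ = 13, n = 3.
Posterior ∝ λ^6e^(−4.5λ) · λ^13e^(−3λ) = λ^19e^(−7.5λ), i.e. Gamma(shape=20, rate=7.5).
The mode of a Gamma(a, b) with a ≥ 1 (shape–rate) is (a−1)/b = 19/7.5 ≈ 2.533.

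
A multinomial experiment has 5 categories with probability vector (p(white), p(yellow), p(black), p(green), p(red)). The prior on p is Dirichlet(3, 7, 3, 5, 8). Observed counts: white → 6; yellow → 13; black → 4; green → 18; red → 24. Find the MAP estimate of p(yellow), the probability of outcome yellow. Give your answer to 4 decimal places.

The posterior is Dirichlet(αᵢ + nᵢ) = Dirichlet(9, 20, 7, 23, 32).
For a Dirichlet(a₁,…,a_K) with all aᵢ > 1, the mode has j-th component (aⱼ − 1)/(Σaᵢ − K).
Here Σaᵢ = 91 and K = 5, so p(yellow) = (20 − 1)/(91 − 5) = 19/86 ≈ 0.2209.

MAP estimate of p(yellow) = 0.2209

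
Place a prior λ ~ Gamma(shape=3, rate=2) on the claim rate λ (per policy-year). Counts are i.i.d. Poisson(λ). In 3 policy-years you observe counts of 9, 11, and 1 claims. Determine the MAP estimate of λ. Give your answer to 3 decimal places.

λ̂_MAP = 4.600

Σxᵢ = 9+11+1 = 21, with n = 3.
Posterior ∝ λ^2e^(−2λ) · λ^21e^(−3λ) = λ^23e^(−5λ), i.e. Gamma(shape=24, rate=5).
The mode of a Gamma(a, b) with a ≥ 1 (shape–rate) is (a−1)/b = 23/5 ≈ 4.600.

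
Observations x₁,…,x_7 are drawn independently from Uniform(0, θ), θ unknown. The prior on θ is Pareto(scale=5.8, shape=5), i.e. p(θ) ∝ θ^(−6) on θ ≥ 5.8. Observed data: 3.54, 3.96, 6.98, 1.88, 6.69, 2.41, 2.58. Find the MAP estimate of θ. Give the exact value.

The Uniform(0, θ) likelihood is θ^(−n) for θ ≥ max(xᵢ), zero otherwise. Here max(xᵢ) = 6.98.
Posterior ∝ θ^(−6) · θ^(−7) = θ^(−13) on θ ≥ max(5.8, 6.98) = 6.98.
This density is strictly decreasing in θ, so the posterior mode lies at the lower boundary of the support.

θ̂_MAP = 6.98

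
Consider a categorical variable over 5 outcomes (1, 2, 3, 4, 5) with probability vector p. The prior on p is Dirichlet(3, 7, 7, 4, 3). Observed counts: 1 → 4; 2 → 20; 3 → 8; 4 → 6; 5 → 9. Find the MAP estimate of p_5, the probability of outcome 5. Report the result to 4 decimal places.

The posterior is Dirichlet(αᵢ + nᵢ) = Dirichlet(7, 27, 15, 10, 12).
For a Dirichlet(a₁,…,a_K) with all aᵢ > 1, the mode has j-th component (aⱼ − 1)/(Σaᵢ − K).
Here Σaᵢ = 71 and K = 5, so p_5 = (12 − 1)/(71 − 5) = 11/66 ≈ 0.1667.

MAP estimate: 0.1667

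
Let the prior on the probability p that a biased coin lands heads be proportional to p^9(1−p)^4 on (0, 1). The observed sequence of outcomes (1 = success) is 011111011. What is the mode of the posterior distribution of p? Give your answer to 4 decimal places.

p̂_MAP = 0.7273

The prior density ∝ p^9(1−p)^4 is the kernel of Beta(10, 5).
Data: 7 successes in 9 trials (from the sequence). The binomial likelihood contributes p^7(1−p)^2, so the posterior is Beta(10+7, 5+2) = Beta(17, 7).
For Beta(a, b) with a, b > 1 the mode is (a−1)/(a+b−2) = 16/22 ≈ 0.7273.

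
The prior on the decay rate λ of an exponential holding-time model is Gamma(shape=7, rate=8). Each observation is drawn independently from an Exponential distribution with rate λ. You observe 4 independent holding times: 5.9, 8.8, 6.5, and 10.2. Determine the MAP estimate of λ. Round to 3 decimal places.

λ̂_MAP = 0.254

The Exponential(rate=λ) likelihood is ∝ λ^n e^(−λΣtᵢ). Here n = 4 and Σtᵢ = 5.9 + 8.8 + 6.5 + 10.2 = 31.4.
Posterior ∝ λ^6e^(−8λ) · λ^4e^(−31.4λ) = λ^10e^(−39.4λ), i.e. Gamma(11, 39.4).
Mode = (a−1)/b = 10/39.4 ≈ 0.254.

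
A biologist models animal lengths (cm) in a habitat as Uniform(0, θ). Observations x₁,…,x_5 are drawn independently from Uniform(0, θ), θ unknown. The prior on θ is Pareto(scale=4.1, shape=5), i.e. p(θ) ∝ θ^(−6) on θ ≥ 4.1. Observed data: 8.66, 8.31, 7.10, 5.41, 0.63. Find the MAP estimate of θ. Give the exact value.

θ̂_MAP = 8.66

The Uniform(0, θ) likelihood is θ^(−n) for θ ≥ max(xᵢ), zero otherwise. Here max(xᵢ) = 8.66.
Posterior ∝ θ^(−6) · θ^(−5) = θ^(−11) on θ ≥ max(4.1, 8.66) = 8.66.
This density is strictly decreasing in θ, so the posterior mode lies at the lower boundary of the support.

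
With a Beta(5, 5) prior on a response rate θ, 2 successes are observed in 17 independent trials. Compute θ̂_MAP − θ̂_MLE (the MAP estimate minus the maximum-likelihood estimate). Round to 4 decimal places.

Posterior is Beta(7, 20); MAP = (7−1)/(27−2) = 6/25 ≈ 0.24000.
MLE ignores the prior: θ̂_MLE = k/n = 2/17 ≈ 0.11765.
Difference = 6/25 − 2/17 = 52/425 ≈ 0.1224.

MAP − MLE = 0.1224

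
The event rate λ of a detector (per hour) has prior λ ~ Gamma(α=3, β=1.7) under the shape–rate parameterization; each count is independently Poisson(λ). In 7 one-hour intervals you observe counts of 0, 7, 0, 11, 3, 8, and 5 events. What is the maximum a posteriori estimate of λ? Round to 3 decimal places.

Σxᵢ = 0+7+0+11+3+8+5 = 34, with n = 7.
Posterior ∝ λ^2e^(−1.7λ) · λ^34e^(−7λ) = λ^36e^(−8.7λ), i.e. Gamma(shape=37, rate=8.7).
The mode of a Gamma(a, b) with a ≥ 1 (shape–rate) is (a−1)/b = 36/8.7 ≈ 4.138.

λ̂_MAP = 4.138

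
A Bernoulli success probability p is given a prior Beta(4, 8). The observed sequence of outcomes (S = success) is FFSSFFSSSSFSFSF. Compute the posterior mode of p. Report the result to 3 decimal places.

Prior: Beta(4, 8).
Data: 8 successes in 15 trials (from the sequence). The binomial likelihood contributes p^8(1−p)^7, so the posterior is Beta(4+8, 8+7) = Beta(12, 15).
For Beta(a, b) with a, b > 1 the mode is (a−1)/(a+b−2) = 11/25 ≈ 0.440.

p̂_MAP = 0.440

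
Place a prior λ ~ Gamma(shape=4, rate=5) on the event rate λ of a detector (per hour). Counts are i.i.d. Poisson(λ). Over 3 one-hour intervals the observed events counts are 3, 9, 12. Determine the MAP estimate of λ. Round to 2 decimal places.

λ̂_MAP = 3.38

Σxᵢ = 3+9+12 = 24, with n = 3.
Posterior ∝ λ^3e^(−5λ) · λ^24e^(−3λ) = λ^27e^(−8λ), i.e. Gamma(shape=28, rate=8).
The mode of a Gamma(a, b) with a ≥ 1 (shape–rate) is (a−1)/b = 27/8 ≈ 3.38.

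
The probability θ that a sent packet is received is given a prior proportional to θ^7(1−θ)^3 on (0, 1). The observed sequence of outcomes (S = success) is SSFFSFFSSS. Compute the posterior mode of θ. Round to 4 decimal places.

θ̂_MAP = 0.6500

The prior density ∝ θ^7(1−θ)^3 is the kernel of Beta(8, 4).
Data: 6 successes in 10 trials (from the sequence). The binomial likelihood contributes θ^6(1−θ)^4, so the posterior is Beta(8+6, 4+4) = Beta(14, 8).
For Beta(a, b) with a, b > 1 the mode is (a−1)/(a+b−2) = 13/20 ≈ 0.6500.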